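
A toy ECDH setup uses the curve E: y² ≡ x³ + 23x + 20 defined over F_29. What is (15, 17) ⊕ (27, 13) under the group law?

(0, 7)

(15, 17) + (27, 13). λ = (13 - 17)/(27 - 15) ≡ 25/12 mod 29. 12⁻¹ ≡ 17 (mod 29), so λ ≡ 19.
  x = λ² - 15 - 27 = 361 - 42 ≡ 0; y = λ·(15 - 0) - 17 ≡ 7. → (0, 7)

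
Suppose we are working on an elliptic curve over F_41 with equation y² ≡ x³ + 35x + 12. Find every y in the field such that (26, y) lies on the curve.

x³ + 35x + 12 = 18498 ≡ 7 (mod 41).
7 is a non-residue mod 41; no y exists.

none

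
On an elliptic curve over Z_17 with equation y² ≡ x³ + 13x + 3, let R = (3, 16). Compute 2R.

tangent at (3, 16): λ = (3·3² + 13)/(2·16) ≡ 6/15. 15⁻¹ ≡ 8 (mod 17), so λ ≡ 6·8 ≡ 14.
  x = λ² - 3 - 3 = 196 - 6 ≡ 3; y = λ·(3 - 3) - 16 ≡ 1. → (3, 1)

(3, 1)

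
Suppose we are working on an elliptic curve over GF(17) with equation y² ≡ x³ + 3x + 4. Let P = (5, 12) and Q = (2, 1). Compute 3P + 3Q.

First 3P:
Repeated addition: build up to 3P.
2P: tangent at (5, 12): λ = (3·5² + 3)/(2·12) ≡ 10/7. 7⁻¹ ≡ 5 (mod 17) since 7·5 = 35 ≡ 1, so λ ≡ 10·5 ≡ 16.
  x = λ² - 5 - 5 = 256 - 10 ≡ 8; y = λ·(5 - 8) - 12 ≡ 8. → (8, 8)
3P: (8, 8) + (5, 12). λ = (12 - 8)/(5 - 8) ≡ 4/14 mod 17. 14⁻¹ ≡ 11 (mod 17) since 14·11 = 154 ≡ 1, so λ ≡ 10.
  x = λ² - 8 - 5 = 100 - 13 ≡ 2; y = λ·(8 - 2) - 8 ≡ 1. → (2, 1)
3P = (2, 1).
Next 3Q:
Repeated addition: build up to 3Q.
2Q: tangent at (2, 1): λ = (3·2² + 3)/(2·1) ≡ 15/2. 2⁻¹ ≡ 9 (mod 17), so λ ≡ 15·9 ≡ 16.
  x = λ² - 2 - 2 = 256 - 4 ≡ 14; y = λ·(2 - 14) - 1 ≡ 11. → (14, 11)
3Q: (14, 11) + (2, 1). λ = (1 - 11)/(2 - 14) ≡ 7/5 mod 17. 5⁻¹ ≡ 7 (mod 17), so λ ≡ 15.
  x = λ² - 14 - 2 = 225 - 16 ≡ 5; y = λ·(14 - 5) - 11 ≡ 5. → (5, 5)
3Q = (5, 5).
Finally 3P + 3Q:
(2, 1) + (5, 5). λ = (5 - 1)/(5 - 2) ≡ 4/3 mod 17. 3⁻¹ ≡ 6 (mod 17), so λ ≡ 7.
  x = λ² - 2 - 5 = 49 - 7 ≡ 8; y = λ·(2 - 8) - 1 ≡ 8. → (8, 8)

(8, 8)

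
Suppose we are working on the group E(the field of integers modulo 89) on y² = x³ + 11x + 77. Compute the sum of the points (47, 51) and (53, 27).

(5, 48)

(47, 51) + (53, 27). λ = (27 - 51)/(53 - 47) ≡ 65/6 mod 89. 6⁻¹ ≡ 15 (mod 89), so λ ≡ 85.
  x = λ² - 47 - 53 = 7225 - 100 ≡ 5; y = λ·(47 - 5) - 51 ≡ 48. → (5, 48)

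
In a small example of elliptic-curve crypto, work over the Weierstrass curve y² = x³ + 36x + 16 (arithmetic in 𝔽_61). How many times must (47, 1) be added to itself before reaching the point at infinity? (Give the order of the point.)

2P: tangent at (47, 1): λ = (3·47² + 36)/(2·1) ≡ 14/2. 2⁻¹ ≡ 31 (mod 61) since 2·31 = 62 ≡ 1, so λ ≡ 14·31 ≡ 7.
  x = λ² - 47 - 47 = 49 - 94 ≡ 16; y = λ·(47 - 16) - 1 ≡ 33. → (16, 33)
3P: (16, 33) + (47, 1). λ = (1 - 33)/(47 - 16) ≡ 29/31 mod 61. 31⁻¹ ≡ 2 (mod 61), so λ ≡ 58.
  x = λ² - 16 - 47 = 3364 - 63 ≡ 7; y = λ·(16 - 7) - 33 ≡ 1. → (7, 1)
4P: (7, 1) + (47, 1). λ = (1 - 1)/(47 - 7) ≡ 0/40 mod 61. 40⁻¹ ≡ 29 (mod 61), so λ ≡ 0.
  x = λ² - 7 - 47 = 0 - 54 ≡ 7; y = λ·(7 - 7) - 1 ≡ 60. → (7, 60)
5P: (7, 60) + (47, 1). λ = (1 - 60)/(47 - 7) ≡ 2/40 mod 61. 40⁻¹ ≡ 29 (mod 61), so λ ≡ 58.
  x = λ² - 7 - 47 = 3364 - 54 ≡ 16; y = λ·(7 - 16) - 60 ≡ 28. → (16, 28)
6P: (16, 28) + (47, 1). λ = (1 - 28)/(47 - 16) ≡ 34/31 mod 61. 31⁻¹ ≡ 2 (mod 61), so λ ≡ 7.
  x = λ² - 16 - 47 = 49 - 63 ≡ 47; y = λ·(16 - 47) - 28 ≡ 60. → (47, 60)
7P: (47, 60) + (47, 1): same x and y₁ ≡ -y₂, so the sum is the point at infinity.
7P = the point at infinity, so the order is 7.

7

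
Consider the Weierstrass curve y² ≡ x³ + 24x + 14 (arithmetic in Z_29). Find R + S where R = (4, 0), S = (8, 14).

(22, 24)

(4, 0) + (8, 14). λ = (14 - 0)/(8 - 4) ≡ 14/4 mod 29. 4⁻¹ ≡ 22 (mod 29) since 4·22 = 88 ≡ 1, so λ ≡ 18.
  x = λ² - 4 - 8 = 324 - 12 ≡ 22; y = λ·(4 - 22) - 0 ≡ 24. → (22, 24)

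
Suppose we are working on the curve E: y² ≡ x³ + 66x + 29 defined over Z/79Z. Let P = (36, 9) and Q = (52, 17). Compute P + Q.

(11, 43)

(36, 9) + (52, 17). λ = (17 - 9)/(52 - 36) ≡ 8/16 mod 79. 16⁻¹ ≡ 5 (mod 79), so λ ≡ 40.
  x = λ² - 36 - 52 = 1600 - 88 ≡ 11; y = λ·(36 - 11) - 9 ≡ 43. → (11, 43)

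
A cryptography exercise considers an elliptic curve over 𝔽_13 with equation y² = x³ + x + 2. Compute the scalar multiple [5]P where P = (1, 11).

Double-and-add on 5 = (101)₂. Start with P = (1, 11) for the leading 1-bit.
double: tangent at (1, 11): λ = (3·1² + 1)/(2·11) ≡ 4/9. 9⁻¹ ≡ 3 (mod 13), so λ ≡ 4·3 ≡ 12.
  x = λ² - 1 - 1 = 144 - 2 ≡ 12; y = λ·(1 - 12) - 11 ≡ 0. → (12, 0)
double: (12, 0) + (12, 0): same x and y₁ ≡ -y₂, so the sum is 𝒪.
add P: 𝒪 + (1, 11) = (1, 11) (identity).

(1, 11)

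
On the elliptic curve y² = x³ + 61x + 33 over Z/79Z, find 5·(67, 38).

Write G = (67, 38).
Double-and-add on 5 = (101)₂. Start with G = (67, 38) for the leading 1-bit.
double: tangent at (67, 38): λ = (3·67² + 61)/(2·38) ≡ 19/76. 76⁻¹ ≡ 26 (mod 79) since 76·26 = 1976 ≡ 1, so λ ≡ 19·26 ≡ 20.
  x = λ² - 67 - 67 = 400 - 134 ≡ 29; y = λ·(67 - 29) - 38 ≡ 11. → (29, 11)
double: tangent at (29, 11): λ = (3·29² + 61)/(2·11) ≡ 56/22. 22⁻¹ ≡ 18 (mod 79), so λ ≡ 56·18 ≡ 60.
  x = λ² - 29 - 29 = 3600 - 58 ≡ 66; y = λ·(29 - 66) - 11 ≡ 60. → (66, 60)
add G: (66, 60) + (67, 38). λ = (38 - 60)/(67 - 66) ≡ 57/1 mod 79. 1⁻¹ ≡ 1 (mod 79) since 1·1 = 1 ≡ 1, so λ ≡ 57.
  x = λ² - 66 - 67 = 3249 - 133 ≡ 35; y = λ·(66 - 35) - 60 ≡ 48. → (35, 48)

(35, 48)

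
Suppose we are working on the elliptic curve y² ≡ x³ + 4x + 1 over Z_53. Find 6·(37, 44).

(1, 35)

Write P = (37, 44).
Repeated addition: build up to 6P.
2P: tangent at (37, 44): λ = (3·37² + 4)/(2·44) ≡ 30/35. 35⁻¹ ≡ 50 (mod 53), so λ ≡ 30·50 ≡ 16.
  x = λ² - 37 - 37 = 256 - 74 ≡ 23; y = λ·(37 - 23) - 44 ≡ 21. → (23, 21)
3P: (23, 21) + (37, 44). λ = (44 - 21)/(37 - 23) ≡ 23/14 mod 53. 14⁻¹ ≡ 19 (mod 53), so λ ≡ 13.
  x = λ² - 23 - 37 = 169 - 60 ≡ 3; y = λ·(23 - 3) - 21 ≡ 27. → (3, 27)
4P: (3, 27) + (37, 44). λ = (44 - 27)/(37 - 3) ≡ 17/34 mod 53. 34⁻¹ ≡ 39 (mod 53), so λ ≡ 27.
  x = λ² - 3 - 37 = 729 - 40 ≡ 0; y = λ·(3 - 0) - 27 ≡ 1. → (0, 1)
5P: (0, 1) + (37, 44). λ = (44 - 1)/(37 - 0) ≡ 43/37 mod 53. 37⁻¹ ≡ 43 (mod 53) since 37·43 = 1591 ≡ 1, so λ ≡ 47.
  x = λ² - 0 - 37 = 2209 - 37 ≡ 52; y = λ·(0 - 52) - 1 ≡ 46. → (52, 46)
6P: (52, 46) + (37, 44). λ = (44 - 46)/(37 - 52) ≡ 51/38 mod 53. 38⁻¹ ≡ 7 (mod 53), so λ ≡ 39.
  x = λ² - 52 - 37 = 1521 - 89 ≡ 1; y = λ·(52 - 1) - 46 ≡ 35. → (1, 35)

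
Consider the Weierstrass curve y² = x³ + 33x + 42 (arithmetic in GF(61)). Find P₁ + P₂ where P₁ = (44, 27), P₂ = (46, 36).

(37, 35)

(44, 27) + (46, 36). λ = (36 - 27)/(46 - 44) ≡ 9/2 mod 61. 2⁻¹ ≡ 31 (mod 61), so λ ≡ 35.
  x = λ² - 44 - 46 = 1225 - 90 ≡ 37; y = λ·(44 - 37) - 27 ≡ 35. → (37, 35)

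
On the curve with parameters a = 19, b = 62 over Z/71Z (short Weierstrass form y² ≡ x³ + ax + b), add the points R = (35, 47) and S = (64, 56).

(55, 8)

(35, 47) + (64, 56). λ = (56 - 47)/(64 - 35) ≡ 9/29 mod 71. 29⁻¹ ≡ 49 (mod 71) since 29·49 = 1421 ≡ 1, so λ ≡ 15.
  x = λ² - 35 - 64 = 225 - 99 ≡ 55; y = λ·(35 - 55) - 47 ≡ 8. → (55, 8)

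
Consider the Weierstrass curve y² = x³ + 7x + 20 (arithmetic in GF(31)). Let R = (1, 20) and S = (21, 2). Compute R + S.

(25, 14)

(1, 20) + (21, 2). λ = (2 - 20)/(21 - 1) ≡ 13/20 mod 31. 20⁻¹ ≡ 14 (mod 31), so λ ≡ 27.
  x = λ² - 1 - 21 = 729 - 22 ≡ 25; y = λ·(1 - 25) - 20 ≡ 14. → (25, 14)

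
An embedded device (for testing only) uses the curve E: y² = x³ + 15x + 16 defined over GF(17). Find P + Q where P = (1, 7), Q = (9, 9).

(1, 7) + (9, 9). λ = (9 - 7)/(9 - 1) ≡ 2/8 mod 17. 8⁻¹ ≡ 15 (mod 17), so λ ≡ 13.
  x = λ² - 1 - 9 = 169 - 10 ≡ 6; y = λ·(1 - 6) - 7 ≡ 13. → (6, 13)

(6, 13)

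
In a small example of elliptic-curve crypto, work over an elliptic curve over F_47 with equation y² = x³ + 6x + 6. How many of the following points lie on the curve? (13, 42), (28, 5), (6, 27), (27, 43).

(13, 42): 42² ≡ 25, rhs ≡ 25 → on.
(28, 5): 5² ≡ 25, rhs ≡ 36 → off.
(6, 27): 27² ≡ 24, rhs ≡ 23 → off.
(27, 43): 43² ≡ 16, rhs ≡ 17 → off.

1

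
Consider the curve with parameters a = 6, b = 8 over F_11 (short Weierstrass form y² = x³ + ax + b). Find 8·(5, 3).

Write G = (5, 3).
Double-and-add on 8 = (1000)₂. Start with G = (5, 3) for the leading 1-bit.
double: tangent at (5, 3): λ = (3·5² + 6)/(2·3) ≡ 4/6. 6⁻¹ ≡ 2 (mod 11) since 6·2 = 12 ≡ 1, so λ ≡ 4·2 ≡ 8.
  x = λ² - 5 - 5 = 64 - 10 ≡ 10; y = λ·(5 - 10) - 3 ≡ 1. → (10, 1)
double: tangent at (10, 1): λ = (3·10² + 6)/(2·1) ≡ 9/2. 2⁻¹ ≡ 6 (mod 11) since 2·6 = 12 ≡ 1, so λ ≡ 9·6 ≡ 10.
  x = λ² - 10 - 10 = 100 - 20 ≡ 3; y = λ·(10 - 3) - 1 ≡ 3. → (3, 3)
double: tangent at (3, 3): λ = (3·3² + 6)/(2·3) ≡ 0/6. 6⁻¹ ≡ 2 (mod 11), so λ ≡ 0·2 ≡ 0.
  x = λ² - 3 - 3 = 0 - 6 ≡ 5; y = λ·(3 - 5) - 3 ≡ 8. → (5, 8)

(5, 8)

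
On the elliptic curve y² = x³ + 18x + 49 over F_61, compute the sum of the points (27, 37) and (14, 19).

(27, 37) + (14, 19). λ = (19 - 37)/(14 - 27) ≡ 43/48 mod 61. 48⁻¹ ≡ 14 (mod 61), so λ ≡ 53.
  x = λ² - 27 - 14 = 2809 - 41 ≡ 23; y = λ·(27 - 23) - 37 ≡ 53. → (23, 53)

(23, 53)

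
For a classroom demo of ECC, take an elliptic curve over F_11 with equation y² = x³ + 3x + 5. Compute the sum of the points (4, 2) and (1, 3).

(4, 2) + (1, 3). λ = (3 - 2)/(1 - 4) ≡ 1/8 mod 11. 8⁻¹ ≡ 7 (mod 11), so λ ≡ 7.
  x = λ² - 4 - 1 = 49 - 5 ≡ 0; y = λ·(4 - 0) - 2 ≡ 4. → (0, 4)

(0, 4)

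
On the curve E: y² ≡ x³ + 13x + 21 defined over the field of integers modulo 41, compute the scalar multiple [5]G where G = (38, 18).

Double-and-add on 5 = (101)₂. Start with G = (38, 18) for the leading 1-bit.
double: tangent at (38, 18): λ = (3·38² + 13)/(2·18) ≡ 40/36. 36⁻¹ ≡ 8 (mod 41) since 36·8 = 288 ≡ 1, so λ ≡ 40·8 ≡ 33.
  x = λ² - 38 - 38 = 1089 - 76 ≡ 29; y = λ·(38 - 29) - 18 ≡ 33. → (29, 33)
double: tangent at (29, 33): λ = (3·29² + 13)/(2·33) ≡ 35/25. 25⁻¹ ≡ 23 (mod 41), so λ ≡ 35·23 ≡ 26.
  x = λ² - 29 - 29 = 676 - 58 ≡ 3; y = λ·(29 - 3) - 33 ≡ 28. → (3, 28)
add G: (3, 28) + (38, 18). λ = (18 - 28)/(38 - 3) ≡ 31/35 mod 41. 35⁻¹ ≡ 34 (mod 41), so λ ≡ 29.
  x = λ² - 3 - 38 = 841 - 41 ≡ 21; y = λ·(3 - 21) - 28 ≡ 24. → (21, 24)

(21, 24)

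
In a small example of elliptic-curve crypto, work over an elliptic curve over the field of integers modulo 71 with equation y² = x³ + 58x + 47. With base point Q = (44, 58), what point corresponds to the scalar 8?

Double-and-add on 8 = (1000)₂. Start with Q = (44, 58) for the leading 1-bit.
double: tangent at (44, 58): λ = (3·44² + 58)/(2·58) ≡ 44/45. 45⁻¹ ≡ 30 (mod 71), so λ ≡ 44·30 ≡ 42.
  x = λ² - 44 - 44 = 1764 - 88 ≡ 43; y = λ·(44 - 43) - 58 ≡ 55. → (43, 55)
double: tangent at (43, 55): λ = (3·43² + 58)/(2·55) ≡ 67/39. 39⁻¹ ≡ 51 (mod 71), so λ ≡ 67·51 ≡ 9.
  x = λ² - 43 - 43 = 81 - 86 ≡ 66; y = λ·(43 - 66) - 55 ≡ 22. → (66, 22)
double: tangent at (66, 22): λ = (3·66² + 58)/(2·22) ≡ 62/44. 44⁻¹ ≡ 21 (mod 71), so λ ≡ 62·21 ≡ 24.
  x = λ² - 66 - 66 = 576 - 132 ≡ 18; y = λ·(66 - 18) - 22 ≡ 65. → (18, 65)

(18, 65)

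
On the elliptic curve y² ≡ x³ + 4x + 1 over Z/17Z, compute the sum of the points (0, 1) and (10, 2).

(0, 1) + (10, 2). λ = (2 - 1)/(10 - 0) ≡ 1/10 mod 17. 10⁻¹ ≡ 12 (mod 17), so λ ≡ 12.
  x = λ² - 0 - 10 = 144 - 10 ≡ 15; y = λ·(0 - 15) - 1 ≡ 6. → (15, 6)

(15, 6)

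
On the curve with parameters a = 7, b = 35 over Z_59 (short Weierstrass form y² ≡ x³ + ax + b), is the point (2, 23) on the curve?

y² = 23² ≡ 57; x³ + 7x + 35 = 57 ≡ 57 (mod 59). 57 = 57.

yes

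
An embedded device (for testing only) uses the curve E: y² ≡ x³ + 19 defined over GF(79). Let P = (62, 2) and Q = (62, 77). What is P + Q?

O

The two points share x = 62 and their y-coordinates satisfy 2 + 77 ≡ 0 (mod 79), so they are inverses. Their sum is O.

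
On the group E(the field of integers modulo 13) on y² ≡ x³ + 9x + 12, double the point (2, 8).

tangent at (2, 8): λ = (3·2² + 9)/(2·8) ≡ 8/3. 3⁻¹ ≡ 9 (mod 13) since 3·9 = 27 ≡ 1, so λ ≡ 8·9 ≡ 7.
  x = λ² - 2 - 2 = 49 - 4 ≡ 6; y = λ·(2 - 6) - 8 ≡ 3. → (6, 3)

(6, 3)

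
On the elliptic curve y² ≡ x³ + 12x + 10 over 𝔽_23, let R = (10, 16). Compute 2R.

tangent at (10, 16): λ = (3·10² + 12)/(2·16) ≡ 13/9. 9⁻¹ ≡ 18 (mod 23) since 9·18 = 162 ≡ 1, so λ ≡ 13·18 ≡ 4.
  x = λ² - 10 - 10 = 16 - 20 ≡ 19; y = λ·(10 - 19) - 16 ≡ 17. → (19, 17)

(19, 17)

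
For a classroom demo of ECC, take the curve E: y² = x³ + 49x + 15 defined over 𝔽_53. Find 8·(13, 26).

O

Write P = (13, 26).
Double-and-add on 8 = (1000)₂. Start with P = (13, 26) for the leading 1-bit.
double: tangent at (13, 26): λ = (3·13² + 49)/(2·26) ≡ 26/52. 52⁻¹ ≡ 52 (mod 53) since 52·52 = 2704 ≡ 1, so λ ≡ 26·52 ≡ 27.
  x = λ² - 13 - 13 = 729 - 26 ≡ 14; y = λ·(13 - 14) - 26 ≡ 0. → (14, 0)
double: (14, 0) + (14, 0): same x and y₁ ≡ -y₂, so the sum is ∞.
double: ∞ + ∞ = ∞ (identity).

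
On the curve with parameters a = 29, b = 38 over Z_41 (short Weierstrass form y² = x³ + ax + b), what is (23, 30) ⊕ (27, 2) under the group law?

(23, 30) + (27, 2). λ = (2 - 30)/(27 - 23) ≡ 13/4 mod 41. 4⁻¹ ≡ 31 (mod 41) since 4·31 = 124 ≡ 1, so λ ≡ 34.
  x = λ² - 23 - 27 = 1156 - 50 ≡ 40; y = λ·(23 - 40) - 30 ≡ 7. → (40, 7)

(40, 7)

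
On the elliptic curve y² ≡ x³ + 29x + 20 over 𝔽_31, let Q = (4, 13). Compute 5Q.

Double-and-add on 5 = (101)₂. Start with Q = (4, 13) for the leading 1-bit.
double: tangent at (4, 13): λ = (3·4² + 29)/(2·13) ≡ 15/26. 26⁻¹ ≡ 6 (mod 31) since 26·6 = 156 ≡ 1, so λ ≡ 15·6 ≡ 28.
  x = λ² - 4 - 4 = 784 - 8 ≡ 1; y = λ·(4 - 1) - 13 ≡ 9. → (1, 9)
double: tangent at (1, 9): λ = (3·1² + 29)/(2·9) ≡ 1/18. 18⁻¹ ≡ 19 (mod 31), so λ ≡ 1·19 ≡ 19.
  x = λ² - 1 - 1 = 361 - 2 ≡ 18; y = λ·(1 - 18) - 9 ≡ 9. → (18, 9)
add Q: (18, 9) + (4, 13). λ = (13 - 9)/(4 - 18) ≡ 4/17 mod 31. 17⁻¹ ≡ 11 (mod 31), so λ ≡ 13.
  x = λ² - 18 - 4 = 169 - 22 ≡ 23; y = λ·(18 - 23) - 9 ≡ 19. → (23, 19)

(23, 19)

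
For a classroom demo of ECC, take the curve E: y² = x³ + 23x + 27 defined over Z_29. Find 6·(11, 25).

Write G = (11, 25).
Double-and-add on 6 = (110)₂. Start with G = (11, 25) for the leading 1-bit.
double: tangent at (11, 25): λ = (3·11² + 23)/(2·25) ≡ 9/21. 21⁻¹ ≡ 18 (mod 29) since 21·18 = 378 ≡ 1, so λ ≡ 9·18 ≡ 17.
  x = λ² - 11 - 11 = 289 - 22 ≡ 6; y = λ·(11 - 6) - 25 ≡ 2. → (6, 2)
add G: (6, 2) + (11, 25). λ = (25 - 2)/(11 - 6) ≡ 23/5 mod 29. 5⁻¹ ≡ 6 (mod 29), so λ ≡ 22.
  x = λ² - 6 - 11 = 484 - 17 ≡ 3; y = λ·(6 - 3) - 2 ≡ 6. → (3, 6)
double: tangent at (3, 6): λ = (3·3² + 23)/(2·6) ≡ 21/12. 12⁻¹ ≡ 17 (mod 29) since 12·17 = 204 ≡ 1, so λ ≡ 21·17 ≡ 9.
  x = λ² - 3 - 3 = 81 - 6 ≡ 17; y = λ·(3 - 17) - 6 ≡ 13. → (17, 13)

(17, 13)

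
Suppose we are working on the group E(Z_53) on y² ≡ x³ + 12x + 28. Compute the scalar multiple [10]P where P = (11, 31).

(36, 23)

Double-and-add on 10 = (1010)₂. Start with P = (11, 31) for the leading 1-bit.
double: tangent at (11, 31): λ = (3·11² + 12)/(2·31) ≡ 4/9. 9⁻¹ ≡ 6 (mod 53), so λ ≡ 4·6 ≡ 24.
  x = λ² - 11 - 11 = 576 - 22 ≡ 24; y = λ·(11 - 24) - 31 ≡ 28. → (24, 28)
double: tangent at (24, 28): λ = (3·24² + 12)/(2·28) ≡ 44/3. 3⁻¹ ≡ 18 (mod 53), so λ ≡ 44·18 ≡ 50.
  x = λ² - 24 - 24 = 2500 - 48 ≡ 14; y = λ·(24 - 14) - 28 ≡ 48. → (14, 48)
add P: (14, 48) + (11, 31). λ = (31 - 48)/(11 - 14) ≡ 36/50 mod 53. 50⁻¹ ≡ 35 (mod 53) since 50·35 = 1750 ≡ 1, so λ ≡ 41.
  x = λ² - 14 - 11 = 1681 - 25 ≡ 13; y = λ·(14 - 13) - 48 ≡ 46. → (13, 46)
double: tangent at (13, 46): λ = (3·13² + 12)/(2·46) ≡ 42/39. 39⁻¹ ≡ 34 (mod 53), so λ ≡ 42·34 ≡ 50.
  x = λ² - 13 - 13 = 2500 - 26 ≡ 36; y = λ·(13 - 36) - 46 ≡ 23. → (36, 23)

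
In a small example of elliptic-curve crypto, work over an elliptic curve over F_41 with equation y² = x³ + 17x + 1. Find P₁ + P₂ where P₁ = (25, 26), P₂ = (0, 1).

(17, 23)

(25, 26) + (0, 1). λ = (1 - 26)/(0 - 25) ≡ 16/16 mod 41. 16⁻¹ ≡ 18 (mod 41) since 16·18 = 288 ≡ 1, so λ ≡ 1.
  x = λ² - 25 - 0 = 1 - 25 ≡ 17; y = λ·(25 - 17) - 26 ≡ 23. → (17, 23)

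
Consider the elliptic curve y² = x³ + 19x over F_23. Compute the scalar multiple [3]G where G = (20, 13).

(15, 16)

Repeated addition: build up to 3G.
2G: tangent at (20, 13): λ = (3·20² + 19)/(2·13) ≡ 0/3. 3⁻¹ ≡ 8 (mod 23) since 3·8 = 24 ≡ 1, so λ ≡ 0·8 ≡ 0.
  x = λ² - 20 - 20 = 0 - 40 ≡ 6; y = λ·(20 - 6) - 13 ≡ 10. → (6, 10)
3G: (6, 10) + (20, 13). λ = (13 - 10)/(20 - 6) ≡ 3/14 mod 23. 14⁻¹ ≡ 5 (mod 23), so λ ≡ 15.
  x = λ² - 6 - 20 = 225 - 26 ≡ 15; y = λ·(6 - 15) - 10 ≡ 16. → (15, 16)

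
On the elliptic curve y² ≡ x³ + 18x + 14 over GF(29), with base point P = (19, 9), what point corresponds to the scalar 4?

(15, 11)

Repeated addition: build up to 4P.
2P: tangent at (19, 9): λ = (3·19² + 18)/(2·9) ≡ 28/18. 18⁻¹ ≡ 21 (mod 29), so λ ≡ 28·21 ≡ 8.
  x = λ² - 19 - 19 = 64 - 38 ≡ 26; y = λ·(19 - 26) - 9 ≡ 22. → (26, 22)
3P: (26, 22) + (19, 9). λ = (9 - 22)/(19 - 26) ≡ 16/22 mod 29. 22⁻¹ ≡ 4 (mod 29) since 22·4 = 88 ≡ 1, so λ ≡ 6.
  x = λ² - 26 - 19 = 36 - 45 ≡ 20; y = λ·(26 - 20) - 22 ≡ 14. → (20, 14)
4P: (20, 14) + (19, 9). λ = (9 - 14)/(19 - 20) ≡ 24/28 mod 29. 28⁻¹ ≡ 28 (mod 29), so λ ≡ 5.
  x = λ² - 20 - 19 = 25 - 39 ≡ 15; y = λ·(20 - 15) - 14 ≡ 11. → (15, 11)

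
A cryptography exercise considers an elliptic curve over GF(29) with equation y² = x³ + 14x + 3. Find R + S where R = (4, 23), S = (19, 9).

(4, 23) + (19, 9). λ = (9 - 23)/(19 - 4) ≡ 15/15 mod 29. 15⁻¹ ≡ 2 (mod 29), so λ ≡ 1.
  x = λ² - 4 - 19 = 1 - 23 ≡ 7; y = λ·(4 - 7) - 23 ≡ 3. → (7, 3)

(7, 3)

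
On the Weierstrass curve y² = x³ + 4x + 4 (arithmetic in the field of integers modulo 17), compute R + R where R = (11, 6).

tangent at (11, 6): λ = (3·11² + 4)/(2·6) ≡ 10/12. 12⁻¹ ≡ 10 (mod 17) since 12·10 = 120 ≡ 1, so λ ≡ 10·10 ≡ 15.
  x = λ² - 11 - 11 = 225 - 22 ≡ 16; y = λ·(11 - 16) - 6 ≡ 4. → (16, 4)

(16, 4)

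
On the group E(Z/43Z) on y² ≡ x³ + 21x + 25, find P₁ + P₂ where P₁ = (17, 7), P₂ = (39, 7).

(30, 36)

(17, 7) + (39, 7). λ = (7 - 7)/(39 - 17) ≡ 0/22 mod 43. 22⁻¹ ≡ 2 (mod 43), so λ ≡ 0.
  x = λ² - 17 - 39 = 0 - 56 ≡ 30; y = λ·(17 - 30) - 7 ≡ 36. → (30, 36)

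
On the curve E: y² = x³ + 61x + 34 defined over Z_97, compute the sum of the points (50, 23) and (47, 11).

(50, 23) + (47, 11). λ = (11 - 23)/(47 - 50) ≡ 85/94 mod 97. 94⁻¹ ≡ 32 (mod 97), so λ ≡ 4.
  x = λ² - 50 - 47 = 16 - 97 ≡ 16; y = λ·(50 - 16) - 23 ≡ 16. → (16, 16)

(16, 16)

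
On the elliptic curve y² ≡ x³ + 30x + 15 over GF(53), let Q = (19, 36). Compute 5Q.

Repeated addition: build up to 5Q.
2Q: tangent at (19, 36): λ = (3·19² + 30)/(2·36) ≡ 0/19. 19⁻¹ ≡ 14 (mod 53) since 19·14 = 266 ≡ 1, so λ ≡ 0·14 ≡ 0.
  x = λ² - 19 - 19 = 0 - 38 ≡ 15; y = λ·(19 - 15) - 36 ≡ 17. → (15, 17)
3Q: (15, 17) + (19, 36). λ = (36 - 17)/(19 - 15) ≡ 19/4 mod 53. 4⁻¹ ≡ 40 (mod 53), so λ ≡ 18.
  x = λ² - 15 - 19 = 324 - 34 ≡ 25; y = λ·(15 - 25) - 17 ≡ 15. → (25, 15)
4Q: (25, 15) + (19, 36). λ = (36 - 15)/(19 - 25) ≡ 21/47 mod 53. 47⁻¹ ≡ 44 (mod 53), so λ ≡ 23.
  x = λ² - 25 - 19 = 529 - 44 ≡ 8; y = λ·(25 - 8) - 15 ≡ 5. → (8, 5)
5Q: (8, 5) + (19, 36). λ = (36 - 5)/(19 - 8) ≡ 31/11 mod 53. 11⁻¹ ≡ 29 (mod 53) since 11·29 = 319 ≡ 1, so λ ≡ 51.
  x = λ² - 8 - 19 = 2601 - 27 ≡ 30; y = λ·(8 - 30) - 5 ≡ 39. → (30, 39)

(30, 39)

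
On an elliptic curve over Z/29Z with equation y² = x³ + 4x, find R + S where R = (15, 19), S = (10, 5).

(15, 19) + (10, 5). λ = (5 - 19)/(10 - 15) ≡ 15/24 mod 29. 24⁻¹ ≡ 23 (mod 29), so λ ≡ 26.
  x = λ² - 15 - 10 = 676 - 25 ≡ 13; y = λ·(15 - 13) - 19 ≡ 4. → (13, 4)

(13, 4)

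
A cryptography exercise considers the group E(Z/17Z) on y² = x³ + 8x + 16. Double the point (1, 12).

(14, 4)

tangent at (1, 12): λ = (3·1² + 8)/(2·12) ≡ 11/7. 7⁻¹ ≡ 5 (mod 17) since 7·5 = 35 ≡ 1, so λ ≡ 11·5 ≡ 4.
  x = λ² - 1 - 1 = 16 - 2 ≡ 14; y = λ·(1 - 14) - 12 ≡ 4. → (14, 4)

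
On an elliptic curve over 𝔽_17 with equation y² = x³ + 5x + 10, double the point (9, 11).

tangent at (9, 11): λ = (3·9² + 5)/(2·11) ≡ 10/5. 5⁻¹ ≡ 7 (mod 17) since 5·7 = 35 ≡ 1, so λ ≡ 10·7 ≡ 2.
  x = λ² - 9 - 9 = 4 - 18 ≡ 3; y = λ·(9 - 3) - 11 ≡ 1. → (3, 1)

(3, 1)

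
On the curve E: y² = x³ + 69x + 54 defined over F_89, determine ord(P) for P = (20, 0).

2P: (20, 0) + (20, 0): same x and y₁ ≡ -y₂, so the sum is 𝒪.
2P = 𝒪, so the order is 2.

2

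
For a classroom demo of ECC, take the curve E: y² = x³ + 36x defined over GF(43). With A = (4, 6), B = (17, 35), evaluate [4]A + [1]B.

First 4A:
Repeated addition: build up to 4A.
2A: tangent at (4, 6): λ = (3·4² + 36)/(2·6) ≡ 41/12. 12⁻¹ ≡ 18 (mod 43), so λ ≡ 41·18 ≡ 7.
  x = λ² - 4 - 4 = 49 - 8 ≡ 41; y = λ·(4 - 41) - 6 ≡ 36. → (41, 36)
3A: (41, 36) + (4, 6). λ = (6 - 36)/(4 - 41) ≡ 13/6 mod 43. 6⁻¹ ≡ 36 (mod 43), so λ ≡ 38.
  x = λ² - 41 - 4 = 1444 - 45 ≡ 23; y = λ·(41 - 23) - 36 ≡ 3. → (23, 3)
4A: (23, 3) + (4, 6). λ = (6 - 3)/(4 - 23) ≡ 3/24 mod 43. 24⁻¹ ≡ 9 (mod 43), so λ ≡ 27.
  x = λ² - 23 - 4 = 729 - 27 ≡ 14; y = λ·(23 - 14) - 3 ≡ 25. → (14, 25)
4A = (14, 25).
Finally 4A + B:
(14, 25) + (17, 35). λ = (35 - 25)/(17 - 14) ≡ 10/3 mod 43. 3⁻¹ ≡ 29 (mod 43), so λ ≡ 32.
  x = λ² - 14 - 17 = 1024 - 31 ≡ 4; y = λ·(14 - 4) - 25 ≡ 37. → (4, 37)

(4, 37)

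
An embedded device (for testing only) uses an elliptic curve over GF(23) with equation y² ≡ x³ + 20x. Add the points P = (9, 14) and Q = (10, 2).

(10, 21)

(9, 14) + (10, 2). λ = (2 - 14)/(10 - 9) ≡ 11/1 mod 23. 1⁻¹ ≡ 1 (mod 23), so λ ≡ 11.
  x = λ² - 9 - 10 = 121 - 19 ≡ 10; y = λ·(9 - 10) - 14 ≡ 21. → (10, 21)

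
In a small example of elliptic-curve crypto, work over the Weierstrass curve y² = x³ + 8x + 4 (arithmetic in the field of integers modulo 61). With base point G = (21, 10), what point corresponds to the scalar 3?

(50, 7)

Repeated addition: build up to 3G.
2G: tangent at (21, 10): λ = (3·21² + 8)/(2·10) ≡ 50/20. 20⁻¹ ≡ 58 (mod 61) since 20·58 = 1160 ≡ 1, so λ ≡ 50·58 ≡ 33.
  x = λ² - 21 - 21 = 1089 - 42 ≡ 10; y = λ·(21 - 10) - 10 ≡ 48. → (10, 48)
3G: (10, 48) + (21, 10). λ = (10 - 48)/(21 - 10) ≡ 23/11 mod 61. 11⁻¹ ≡ 50 (mod 61) since 11·50 = 550 ≡ 1, so λ ≡ 52.
  x = λ² - 10 - 21 = 2704 - 31 ≡ 50; y = λ·(10 - 50) - 48 ≡ 7. → (50, 7)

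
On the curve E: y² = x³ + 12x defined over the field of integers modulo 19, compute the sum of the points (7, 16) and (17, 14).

(11, 0)

(7, 16) + (17, 14). λ = (14 - 16)/(17 - 7) ≡ 17/10 mod 19. 10⁻¹ ≡ 2 (mod 19), so λ ≡ 15.
  x = λ² - 7 - 17 = 225 - 24 ≡ 11; y = λ·(7 - 11) - 16 ≡ 0. → (11, 0)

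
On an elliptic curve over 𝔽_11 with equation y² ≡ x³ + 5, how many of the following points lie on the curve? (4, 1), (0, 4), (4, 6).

(4, 1): 1² ≡ 1, rhs ≡ 3 → off.
(0, 4): 4² ≡ 5, rhs ≡ 5 → on.
(4, 6): 6² ≡ 3, rhs ≡ 3 → on.

2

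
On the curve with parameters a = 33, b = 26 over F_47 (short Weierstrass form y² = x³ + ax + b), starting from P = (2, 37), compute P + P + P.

Repeated addition: build up to 3P.
2P: tangent at (2, 37): λ = (3·2² + 33)/(2·37) ≡ 45/27. 27⁻¹ ≡ 7 (mod 47), so λ ≡ 45·7 ≡ 33.
  x = λ² - 2 - 2 = 1089 - 4 ≡ 4; y = λ·(2 - 4) - 37 ≡ 38. → (4, 38)
3P: (4, 38) + (2, 37). λ = (37 - 38)/(2 - 4) ≡ 46/45 mod 47. 45⁻¹ ≡ 23 (mod 47), so λ ≡ 24.
  x = λ² - 4 - 2 = 576 - 6 ≡ 6; y = λ·(4 - 6) - 38 ≡ 8. → (6, 8)

(6, 8)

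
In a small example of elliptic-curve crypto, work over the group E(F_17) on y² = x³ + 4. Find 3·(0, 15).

O

Write Q = (0, 15).
Repeated addition: build up to 3Q.
2Q: tangent at (0, 15): λ = (3·0² + 0)/(2·15) ≡ 0/13. 13⁻¹ ≡ 4 (mod 17) since 13·4 = 52 ≡ 1, so λ ≡ 0·4 ≡ 0.
  x = λ² - 0 - 0 = 0 - 0 ≡ 0; y = λ·(0 - 0) - 15 ≡ 2. → (0, 2)
3Q: (0, 2) + (0, 15): same x and y₁ ≡ -y₂, so the sum is the point at infinity.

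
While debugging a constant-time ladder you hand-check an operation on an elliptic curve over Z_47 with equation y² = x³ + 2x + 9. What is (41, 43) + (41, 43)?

(16, 1)

tangent at (41, 43): λ = (3·41² + 2)/(2·43) ≡ 16/39. 39⁻¹ ≡ 41 (mod 47), so λ ≡ 16·41 ≡ 45.
  x = λ² - 41 - 41 = 2025 - 82 ≡ 16; y = λ·(41 - 16) - 43 ≡ 1. → (16, 1)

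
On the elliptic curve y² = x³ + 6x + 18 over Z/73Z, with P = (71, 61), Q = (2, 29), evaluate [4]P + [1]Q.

First 4P:
Repeated addition: build up to 4P.
2P: tangent at (71, 61): λ = (3·71² + 6)/(2·61) ≡ 18/49. 49⁻¹ ≡ 3 (mod 73) since 49·3 = 147 ≡ 1, so λ ≡ 18·3 ≡ 54.
  x = λ² - 71 - 71 = 2916 - 142 ≡ 0; y = λ·(71 - 0) - 61 ≡ 50. → (0, 50)
3P: (0, 50) + (71, 61). λ = (61 - 50)/(71 - 0) ≡ 11/71 mod 73. 71⁻¹ ≡ 36 (mod 73), so λ ≡ 31.
  x = λ² - 0 - 71 = 961 - 71 ≡ 14; y = λ·(0 - 14) - 50 ≡ 27. → (14, 27)
4P: (14, 27) + (71, 61). λ = (61 - 27)/(71 - 14) ≡ 34/57 mod 73. 57⁻¹ ≡ 41 (mod 73), so λ ≡ 7.
  x = λ² - 14 - 71 = 49 - 85 ≡ 37; y = λ·(14 - 37) - 27 ≡ 31. → (37, 31)
4P = (37, 31).
Finally 4P + Q:
(37, 31) + (2, 29). λ = (29 - 31)/(2 - 37) ≡ 71/38 mod 73. 38⁻¹ ≡ 25 (mod 73) since 38·25 = 950 ≡ 1, so λ ≡ 23.
  x = λ² - 37 - 2 = 529 - 39 ≡ 52; y = λ·(37 - 52) - 31 ≡ 62. → (52, 62)

(52, 62)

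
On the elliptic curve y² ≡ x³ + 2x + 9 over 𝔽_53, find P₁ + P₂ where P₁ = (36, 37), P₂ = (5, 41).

(37, 11)

(36, 37) + (5, 41). λ = (41 - 37)/(5 - 36) ≡ 4/22 mod 53. 22⁻¹ ≡ 41 (mod 53) since 22·41 = 902 ≡ 1, so λ ≡ 5.
  x = λ² - 36 - 5 = 25 - 41 ≡ 37; y = λ·(36 - 37) - 37 ≡ 11. → (37, 11)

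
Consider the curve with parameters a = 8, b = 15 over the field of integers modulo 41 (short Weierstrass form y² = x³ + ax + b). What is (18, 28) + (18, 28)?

(14, 1)

tangent at (18, 28): λ = (3·18² + 8)/(2·28) ≡ 37/15. 15⁻¹ ≡ 11 (mod 41), so λ ≡ 37·11 ≡ 38.
  x = λ² - 18 - 18 = 1444 - 36 ≡ 14; y = λ·(18 - 14) - 28 ≡ 1. → (14, 1)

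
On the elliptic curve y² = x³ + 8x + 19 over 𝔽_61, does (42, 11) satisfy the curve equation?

no

y² = 11² ≡ 60; x³ + 8x + 19 = 74443 ≡ 23 (mod 61). 60 ≠ 23.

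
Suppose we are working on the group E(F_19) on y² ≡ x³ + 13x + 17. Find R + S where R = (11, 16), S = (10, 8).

(11, 16) + (10, 8). λ = (8 - 16)/(10 - 11) ≡ 11/18 mod 19. 18⁻¹ ≡ 18 (mod 19), so λ ≡ 8.
  x = λ² - 11 - 10 = 64 - 21 ≡ 5; y = λ·(11 - 5) - 16 ≡ 13. → (5, 13)

(5, 13)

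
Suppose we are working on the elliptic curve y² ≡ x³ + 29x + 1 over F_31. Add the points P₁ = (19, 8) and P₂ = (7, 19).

(25, 13)

(19, 8) + (7, 19). λ = (19 - 8)/(7 - 19) ≡ 11/19 mod 31. 19⁻¹ ≡ 18 (mod 31) since 19·18 = 342 ≡ 1, so λ ≡ 12.
  x = λ² - 19 - 7 = 144 - 26 ≡ 25; y = λ·(19 - 25) - 8 ≡ 13. → (25, 13)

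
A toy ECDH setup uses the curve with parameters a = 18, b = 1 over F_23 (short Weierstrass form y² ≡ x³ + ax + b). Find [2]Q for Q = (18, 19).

tangent at (18, 19): λ = (3·18² + 18)/(2·19) ≡ 1/15. 15⁻¹ ≡ 20 (mod 23), so λ ≡ 1·20 ≡ 20.
  x = λ² - 18 - 18 = 400 - 36 ≡ 19; y = λ·(18 - 19) - 19 ≡ 7. → (19, 7)

(19, 7)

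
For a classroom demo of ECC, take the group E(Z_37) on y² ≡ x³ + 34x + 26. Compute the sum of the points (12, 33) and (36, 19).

(23, 32)

(12, 33) + (36, 19). λ = (19 - 33)/(36 - 12) ≡ 23/24 mod 37. 24⁻¹ ≡ 17 (mod 37), so λ ≡ 21.
  x = λ² - 12 - 36 = 441 - 48 ≡ 23; y = λ·(12 - 23) - 33 ≡ 32. → (23, 32)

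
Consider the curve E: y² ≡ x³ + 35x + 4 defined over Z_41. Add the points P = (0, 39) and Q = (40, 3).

(0, 39) + (40, 3). λ = (3 - 39)/(40 - 0) ≡ 5/40 mod 41. 40⁻¹ ≡ 40 (mod 41) since 40·40 = 1600 ≡ 1, so λ ≡ 36.
  x = λ² - 0 - 40 = 1296 - 40 ≡ 26; y = λ·(0 - 26) - 39 ≡ 9. → (26, 9)

(26, 9)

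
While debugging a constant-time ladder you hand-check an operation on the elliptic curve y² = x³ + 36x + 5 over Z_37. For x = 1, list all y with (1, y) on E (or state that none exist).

none

x³ + 36x + 5 = 42 ≡ 5 (mod 37).
5 is a non-residue mod 37; no y exists.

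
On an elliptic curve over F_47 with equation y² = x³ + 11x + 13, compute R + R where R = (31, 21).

(1, 5)

tangent at (31, 21): λ = (3·31² + 11)/(2·21) ≡ 27/42. 42⁻¹ ≡ 28 (mod 47), so λ ≡ 27·28 ≡ 4.
  x = λ² - 31 - 31 = 16 - 62 ≡ 1; y = λ·(31 - 1) - 21 ≡ 5. → (1, 5)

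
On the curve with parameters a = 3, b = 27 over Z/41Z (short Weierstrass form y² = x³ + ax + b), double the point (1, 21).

tangent at (1, 21): λ = (3·1² + 3)/(2·21) ≡ 6/1. 1⁻¹ ≡ 1 (mod 41), so λ ≡ 6·1 ≡ 6.
  x = λ² - 1 - 1 = 36 - 2 ≡ 34; y = λ·(1 - 34) - 21 ≡ 27. → (34, 27)

(34, 27)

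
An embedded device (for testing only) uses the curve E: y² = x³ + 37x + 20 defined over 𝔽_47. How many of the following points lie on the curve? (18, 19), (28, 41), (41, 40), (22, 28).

1

(18, 19): 19² ≡ 32, rhs ≡ 32 → on.
(28, 41): 41² ≡ 36, rhs ≡ 25 → off.
(41, 40): 40² ≡ 2, rhs ≡ 5 → off.
(22, 28): 28² ≡ 32, rhs ≡ 14 → off.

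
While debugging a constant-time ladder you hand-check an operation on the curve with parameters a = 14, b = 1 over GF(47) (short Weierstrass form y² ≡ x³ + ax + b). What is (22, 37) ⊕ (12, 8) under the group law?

(22, 37) + (12, 8). λ = (8 - 37)/(12 - 22) ≡ 18/37 mod 47. 37⁻¹ ≡ 14 (mod 47) since 37·14 = 518 ≡ 1, so λ ≡ 17.
  x = λ² - 22 - 12 = 289 - 34 ≡ 20; y = λ·(22 - 20) - 37 ≡ 44. → (20, 44)

(20, 44)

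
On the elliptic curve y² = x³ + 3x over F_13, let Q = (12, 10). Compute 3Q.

Repeated addition: build up to 3Q.
2Q: tangent at (12, 10): λ = (3·12² + 3)/(2·10) ≡ 6/7. 7⁻¹ ≡ 2 (mod 13), so λ ≡ 6·2 ≡ 12.
  x = λ² - 12 - 12 = 144 - 24 ≡ 3; y = λ·(12 - 3) - 10 ≡ 7. → (3, 7)
3Q: (3, 7) + (12, 10). λ = (10 - 7)/(12 - 3) ≡ 3/9 mod 13. 9⁻¹ ≡ 3 (mod 13) since 9·3 = 27 ≡ 1, so λ ≡ 9.
  x = λ² - 3 - 12 = 81 - 15 ≡ 1; y = λ·(3 - 1) - 7 ≡ 11. → (1, 11)

(1, 11)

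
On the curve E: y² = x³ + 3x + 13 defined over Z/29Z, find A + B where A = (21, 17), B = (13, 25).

(25, 16)

(21, 17) + (13, 25). λ = (25 - 17)/(13 - 21) ≡ 8/21 mod 29. 21⁻¹ ≡ 18 (mod 29) since 21·18 = 378 ≡ 1, so λ ≡ 28.
  x = λ² - 21 - 13 = 784 - 34 ≡ 25; y = λ·(21 - 25) - 17 ≡ 16. → (25, 16)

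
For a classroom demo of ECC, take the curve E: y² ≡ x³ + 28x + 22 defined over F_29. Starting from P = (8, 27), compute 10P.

(0, 15)

Double-and-add on 10 = (1010)₂. Start with P = (8, 27) for the leading 1-bit.
double: tangent at (8, 27): λ = (3·8² + 28)/(2·27) ≡ 17/25. 25⁻¹ ≡ 7 (mod 29), so λ ≡ 17·7 ≡ 3.
  x = λ² - 8 - 8 = 9 - 16 ≡ 22; y = λ·(8 - 22) - 27 ≡ 18. → (22, 18)
double: tangent at (22, 18): λ = (3·22² + 28)/(2·18) ≡ 1/7. 7⁻¹ ≡ 25 (mod 29) since 7·25 = 175 ≡ 1, so λ ≡ 1·25 ≡ 25.
  x = λ² - 22 - 22 = 625 - 44 ≡ 1; y = λ·(22 - 1) - 18 ≡ 14. → (1, 14)
add P: (1, 14) + (8, 27). λ = (27 - 14)/(8 - 1) ≡ 13/7 mod 29. 7⁻¹ ≡ 25 (mod 29), so λ ≡ 6.
  x = λ² - 1 - 8 = 36 - 9 ≡ 27; y = λ·(1 - 27) - 14 ≡ 4. → (27, 4)
double: tangent at (27, 4): λ = (3·27² + 28)/(2·4) ≡ 11/8. 8⁻¹ ≡ 11 (mod 29), so λ ≡ 11·11 ≡ 5.
  x = λ² - 27 - 27 = 25 - 54 ≡ 0; y = λ·(27 - 0) - 4 ≡ 15. → (0, 15)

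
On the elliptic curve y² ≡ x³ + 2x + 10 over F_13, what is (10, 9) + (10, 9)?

(10, 4)

tangent at (10, 9): λ = (3·10² + 2)/(2·9) ≡ 3/5. 5⁻¹ ≡ 8 (mod 13) since 5·8 = 40 ≡ 1, so λ ≡ 3·8 ≡ 11.
  x = λ² - 10 - 10 = 121 - 20 ≡ 10; y = λ·(10 - 10) - 9 ≡ 4. → (10, 4)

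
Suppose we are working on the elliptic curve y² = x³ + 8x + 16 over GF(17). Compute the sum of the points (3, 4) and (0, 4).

(14, 13)

(3, 4) + (0, 4). λ = (4 - 4)/(0 - 3) ≡ 0/14 mod 17. 14⁻¹ ≡ 11 (mod 17), so λ ≡ 0.
  x = λ² - 3 - 0 = 0 - 3 ≡ 14; y = λ·(3 - 14) - 4 ≡ 13. → (14, 13)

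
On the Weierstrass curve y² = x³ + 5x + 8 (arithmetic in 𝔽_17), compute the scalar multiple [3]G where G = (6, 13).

(16, 11)

Repeated addition: build up to 3G.
2G: tangent at (6, 13): λ = (3·6² + 5)/(2·13) ≡ 11/9. 9⁻¹ ≡ 2 (mod 17) since 9·2 = 18 ≡ 1, so λ ≡ 11·2 ≡ 5.
  x = λ² - 6 - 6 = 25 - 12 ≡ 13; y = λ·(6 - 13) - 13 ≡ 3. → (13, 3)
3G: (13, 3) + (6, 13). λ = (13 - 3)/(6 - 13) ≡ 10/10 mod 17. 10⁻¹ ≡ 12 (mod 17), so λ ≡ 1.
  x = λ² - 13 - 6 = 1 - 19 ≡ 16; y = λ·(13 - 16) - 3 ≡ 11. → (16, 11)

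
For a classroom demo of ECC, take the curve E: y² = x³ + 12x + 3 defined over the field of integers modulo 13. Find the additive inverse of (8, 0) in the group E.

-(8, 0) = (8, -0 mod 13) = (8, 0).

(8, 0)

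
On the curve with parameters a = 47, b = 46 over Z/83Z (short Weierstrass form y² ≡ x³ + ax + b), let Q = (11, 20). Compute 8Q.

(80, 25)

Repeated addition: build up to 8Q.
2Q: tangent at (11, 20): λ = (3·11² + 47)/(2·20) ≡ 78/40. 40⁻¹ ≡ 27 (mod 83), so λ ≡ 78·27 ≡ 31.
  x = λ² - 11 - 11 = 961 - 22 ≡ 26; y = λ·(11 - 26) - 20 ≡ 13. → (26, 13)
3Q: (26, 13) + (11, 20). λ = (20 - 13)/(11 - 26) ≡ 7/68 mod 83. 68⁻¹ ≡ 11 (mod 83), so λ ≡ 77.
  x = λ² - 26 - 11 = 5929 - 37 ≡ 82; y = λ·(26 - 82) - 13 ≡ 74. → (82, 74)
4Q: (82, 74) + (11, 20). λ = (20 - 74)/(11 - 82) ≡ 29/12 mod 83. 12⁻¹ ≡ 7 (mod 83), so λ ≡ 37.
  x = λ² - 82 - 11 = 1369 - 93 ≡ 31; y = λ·(82 - 31) - 74 ≡ 70. → (31, 70)
5Q: (31, 70) + (11, 20). λ = (20 - 70)/(11 - 31) ≡ 33/63 mod 83. 63⁻¹ ≡ 29 (mod 83), so λ ≡ 44.
  x = λ² - 31 - 11 = 1936 - 42 ≡ 68; y = λ·(31 - 68) - 70 ≡ 45. → (68, 45)
6Q: (68, 45) + (11, 20). λ = (20 - 45)/(11 - 68) ≡ 58/26 mod 83. 26⁻¹ ≡ 16 (mod 83), so λ ≡ 15.
  x = λ² - 68 - 11 = 225 - 79 ≡ 63; y = λ·(68 - 63) - 45 ≡ 30. → (63, 30)
7Q: (63, 30) + (11, 20). λ = (20 - 30)/(11 - 63) ≡ 73/31 mod 83. 31⁻¹ ≡ 75 (mod 83), so λ ≡ 80.
  x = λ² - 63 - 11 = 6400 - 74 ≡ 18; y = λ·(63 - 18) - 30 ≡ 1. → (18, 1)
8Q: (18, 1) + (11, 20). λ = (20 - 1)/(11 - 18) ≡ 19/76 mod 83. 76⁻¹ ≡ 71 (mod 83), so λ ≡ 21.
  x = λ² - 18 - 11 = 441 - 29 ≡ 80; y = λ·(18 - 80) - 1 ≡ 25. → (80, 25)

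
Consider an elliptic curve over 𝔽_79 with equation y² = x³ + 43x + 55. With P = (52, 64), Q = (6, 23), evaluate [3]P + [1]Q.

First 3P:
Repeated addition: build up to 3P.
2P: tangent at (52, 64): λ = (3·52² + 43)/(2·64) ≡ 18/49. 49⁻¹ ≡ 50 (mod 79) since 49·50 = 2450 ≡ 1, so λ ≡ 18·50 ≡ 31.
  x = λ² - 52 - 52 = 961 - 104 ≡ 67; y = λ·(52 - 67) - 64 ≡ 24. → (67, 24)
3P: (67, 24) + (52, 64). λ = (64 - 24)/(52 - 67) ≡ 40/64 mod 79. 64⁻¹ ≡ 21 (mod 79), so λ ≡ 50.
  x = λ² - 67 - 52 = 2500 - 119 ≡ 11; y = λ·(67 - 11) - 24 ≡ 11. → (11, 11)
3P = (11, 11).
Finally 3P + Q:
(11, 11) + (6, 23). λ = (23 - 11)/(6 - 11) ≡ 12/74 mod 79. 74⁻¹ ≡ 63 (mod 79) since 74·63 = 4662 ≡ 1, so λ ≡ 45.
  x = λ² - 11 - 6 = 2025 - 17 ≡ 33; y = λ·(11 - 33) - 11 ≡ 26. → (33, 26)

(33, 26)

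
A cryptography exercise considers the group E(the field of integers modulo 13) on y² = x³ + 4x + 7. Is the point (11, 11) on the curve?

yes

y² = 11² ≡ 4; x³ + 4x + 7 = 1382 ≡ 4 (mod 13). 4 = 4.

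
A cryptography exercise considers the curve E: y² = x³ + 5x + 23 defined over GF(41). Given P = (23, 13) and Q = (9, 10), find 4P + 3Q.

(8, 1)

First 4P:
Repeated addition: build up to 4P.
2P: tangent at (23, 13): λ = (3·23² + 5)/(2·13) ≡ 34/26. 26⁻¹ ≡ 30 (mod 41), so λ ≡ 34·30 ≡ 36.
  x = λ² - 23 - 23 = 1296 - 46 ≡ 20; y = λ·(23 - 20) - 13 ≡ 13. → (20, 13)
3P: (20, 13) + (23, 13). λ = (13 - 13)/(23 - 20) ≡ 0/3 mod 41. 3⁻¹ ≡ 14 (mod 41), so λ ≡ 0.
  x = λ² - 20 - 23 = 0 - 43 ≡ 39; y = λ·(20 - 39) - 13 ≡ 28. → (39, 28)
4P: (39, 28) + (23, 13). λ = (13 - 28)/(23 - 39) ≡ 26/25 mod 41. 25⁻¹ ≡ 23 (mod 41) since 25·23 = 575 ≡ 1, so λ ≡ 24.
  x = λ² - 39 - 23 = 576 - 62 ≡ 22; y = λ·(39 - 22) - 28 ≡ 11. → (22, 11)
4P = (22, 11).
Next 3Q:
Repeated addition: build up to 3Q.
2Q: tangent at (9, 10): λ = (3·9² + 5)/(2·10) ≡ 2/20. 20⁻¹ ≡ 39 (mod 41), so λ ≡ 2·39 ≡ 37.
  x = λ² - 9 - 9 = 1369 - 18 ≡ 39; y = λ·(9 - 39) - 10 ≡ 28. → (39, 28)
3Q: (39, 28) + (9, 10). λ = (10 - 28)/(9 - 39) ≡ 23/11 mod 41. 11⁻¹ ≡ 15 (mod 41), so λ ≡ 17.
  x = λ² - 39 - 9 = 289 - 48 ≡ 36; y = λ·(39 - 36) - 28 ≡ 23. → (36, 23)
3Q = (36, 23).
Finally 4P + 3Q:
(22, 11) + (36, 23). λ = (23 - 11)/(36 - 22) ≡ 12/14 mod 41. 14⁻¹ ≡ 3 (mod 41) since 14·3 = 42 ≡ 1, so λ ≡ 36.
  x = λ² - 22 - 36 = 1296 - 58 ≡ 8; y = λ·(22 - 8) - 11 ≡ 1. → (8, 1)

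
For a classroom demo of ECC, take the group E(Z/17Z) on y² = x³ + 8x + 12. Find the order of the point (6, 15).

2P: tangent at (6, 15): λ = (3·6² + 8)/(2·15) ≡ 14/13. 13⁻¹ ≡ 4 (mod 17), so λ ≡ 14·4 ≡ 5.
  x = λ² - 6 - 6 = 25 - 12 ≡ 13; y = λ·(6 - 13) - 15 ≡ 1. → (13, 1)
3P: (13, 1) + (6, 15). λ = (15 - 1)/(6 - 13) ≡ 14/10 mod 17. 10⁻¹ ≡ 12 (mod 17) since 10·12 = 120 ≡ 1, so λ ≡ 15.
  x = λ² - 13 - 6 = 225 - 19 ≡ 2; y = λ·(13 - 2) - 1 ≡ 11. → (2, 11)
4P: (2, 11) + (6, 15). λ = (15 - 11)/(6 - 2) ≡ 4/4 mod 17. 4⁻¹ ≡ 13 (mod 17), so λ ≡ 1.
  x = λ² - 2 - 6 = 1 - 8 ≡ 10; y = λ·(2 - 10) - 11 ≡ 15. → (10, 15)
5P: (10, 15) + (6, 15). λ = (15 - 15)/(6 - 10) ≡ 0/13 mod 17. 13⁻¹ ≡ 4 (mod 17), so λ ≡ 0.
  x = λ² - 10 - 6 = 0 - 16 ≡ 1; y = λ·(10 - 1) - 15 ≡ 2. → (1, 2)
6P: (1, 2) + (6, 15). λ = (15 - 2)/(6 - 1) ≡ 13/5 mod 17. 5⁻¹ ≡ 7 (mod 17), so λ ≡ 6.
  x = λ² - 1 - 6 = 36 - 7 ≡ 12; y = λ·(1 - 12) - 2 ≡ 0. → (12, 0)
7P: (12, 0) + (6, 15). λ = (15 - 0)/(6 - 12) ≡ 15/11 mod 17. 11⁻¹ ≡ 14 (mod 17) since 11·14 = 154 ≡ 1, so λ ≡ 6.
  x = λ² - 12 - 6 = 36 - 18 ≡ 1; y = λ·(12 - 1) - 0 ≡ 15. → (1, 15)
8P: (1, 15) + (6, 15). λ = (15 - 15)/(6 - 1) ≡ 0/5 mod 17. 5⁻¹ ≡ 7 (mod 17) since 5·7 = 35 ≡ 1, so λ ≡ 0.
  x = λ² - 1 - 6 = 0 - 7 ≡ 10; y = λ·(1 - 10) - 15 ≡ 2. → (10, 2)
9P: (10, 2) + (6, 15). λ = (15 - 2)/(6 - 10) ≡ 13/13 mod 17. 13⁻¹ ≡ 4 (mod 17), so λ ≡ 1.
  x = λ² - 10 - 6 = 1 - 16 ≡ 2; y = λ·(10 - 2) - 2 ≡ 6. → (2, 6)
10P: (2, 6) + (6, 15). λ = (15 - 6)/(6 - 2) ≡ 9/4 mod 17. 4⁻¹ ≡ 13 (mod 17), so λ ≡ 15.
  x = λ² - 2 - 6 = 225 - 8 ≡ 13; y = λ·(2 - 13) - 6 ≡ 16. → (13, 16)
11P: (13, 16) + (6, 15). λ = (15 - 16)/(6 - 13) ≡ 16/10 mod 17. 10⁻¹ ≡ 12 (mod 17), so λ ≡ 5.
  x = λ² - 13 - 6 = 25 - 19 ≡ 6; y = λ·(13 - 6) - 16 ≡ 2. → (6, 2)
12P: (6, 2) + (6, 15): same x and y₁ ≡ -y₂, so the sum is O.
12P = O, so the order is 12.

12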